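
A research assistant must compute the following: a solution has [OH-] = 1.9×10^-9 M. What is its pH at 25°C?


pOH = -log10([OH-]) = -log10(1.9×10^-9)
= 9 - log10(1.9) = 8.72
pH = 14 - pOH = 14 - 8.72 = 5.28

5.28


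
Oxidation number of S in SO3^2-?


x + 3(-2) = -2, so x = +4
Oxidation number: +4

+4


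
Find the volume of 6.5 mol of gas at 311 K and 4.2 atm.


PV = nRT  (R = 0.08206 L·atm/(mol·K))
V = nRT/P = 6.5×0.08206×311/4.2
= 39.496 L

39.496 L


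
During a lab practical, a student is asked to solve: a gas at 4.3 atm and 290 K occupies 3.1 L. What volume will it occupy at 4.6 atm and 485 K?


P1V1/T1 = P2V2/T2
V2 = P1V1T2/(T1P2)
= 4.3×3.1×485/(290×4.6)
= 4.846 L

4.846 L


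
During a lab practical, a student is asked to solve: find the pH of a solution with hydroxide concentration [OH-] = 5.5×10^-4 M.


pOH = -log10([OH-]) = -log10(5.5×10^-4)
= 4 - log10(5.5) = 3.26
pH = 14 - pOH = 14 - 3.26 = 10.74

10.74


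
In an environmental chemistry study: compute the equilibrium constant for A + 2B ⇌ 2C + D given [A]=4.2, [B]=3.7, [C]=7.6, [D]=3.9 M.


Kc = [C]^2[D]/([A][B]^2)
= (7.6^2 × 3.9^1)/(4.2^1 × 3.7^2)
= 225.264/57.498
= 3.918

3.918


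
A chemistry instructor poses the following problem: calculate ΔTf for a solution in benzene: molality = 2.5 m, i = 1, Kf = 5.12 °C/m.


ΔTf = Kf × m × i
= 5.12 × 2.5 × 1
= 12.8 °C

12.8 °C


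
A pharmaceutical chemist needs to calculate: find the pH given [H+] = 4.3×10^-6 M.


pH = -log10([H+]) = -log10(4.3×10^-6)
= 6 - log10(4.3)
= 6 - 0.63
= 5.37

5.37


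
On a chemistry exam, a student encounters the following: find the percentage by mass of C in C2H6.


M(C2H6) = 2×12.01 + 6×1.008 = 30.068 g/mol
Mass of C = 2 × 12.01 = 24.02 g/mol
% C = 24.02/30.068 × 100 = 79.89%

79.89%


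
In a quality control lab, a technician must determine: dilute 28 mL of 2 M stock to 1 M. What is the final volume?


C1V1 = C2V2
2 × 28 = 1 × V2
V2 = 56/1 = 56.0 mL

56.0 mL


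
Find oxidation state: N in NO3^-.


x + 3(-2) = -1, so x = +5
Oxidation number: +5

+5


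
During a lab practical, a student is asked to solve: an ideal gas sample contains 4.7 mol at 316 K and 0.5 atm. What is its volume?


PV = nRT  (R = 0.08206 L·atm/(mol·K))
V = nRT/P = 4.7×0.08206×316/0.5
= 243.751 L

243.751 L


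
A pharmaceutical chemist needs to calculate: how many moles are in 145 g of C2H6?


M(C2H6) = 30.07 g/mol
n = mass/M = 145/30.07 = 4.8221 mol

4.8221 mol


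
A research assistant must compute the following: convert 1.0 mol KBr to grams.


M(KBr) = 119.0 g/mol
mass = n × M = 1.0 × 119.0 = 119.00 g

119.00 g


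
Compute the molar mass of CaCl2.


M(CaCl2) = 1×40.08 + 2×35.45
= 40.08 + 70.9
= 110.98 g/mol

110.98 g/mol


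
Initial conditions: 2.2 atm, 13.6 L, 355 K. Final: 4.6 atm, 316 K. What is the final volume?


P1V1/T1 = P2V2/T2
V2 = P1V1T2/(T1P2)
= 2.2×13.6×316/(355×4.6)
= 5.79 L

5.79 L


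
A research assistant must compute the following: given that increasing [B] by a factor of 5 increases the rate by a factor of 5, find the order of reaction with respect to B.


rate ∝ [B]^n
5^n = 5 → n = 1
Order in B: 1

1


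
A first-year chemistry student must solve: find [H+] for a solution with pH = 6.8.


[H+] = 10^(-pH) = 10^(-6.8)
= 1.58×10^-7 M

1.58×10^-7 M


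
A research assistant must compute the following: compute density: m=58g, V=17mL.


ρ = mass/volume
= 58/17
= 3.412 g/mL

3.412 g/mL


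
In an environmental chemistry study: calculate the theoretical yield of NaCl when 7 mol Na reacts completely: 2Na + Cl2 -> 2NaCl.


Mole ratio NaCl:Na = 2:2
n(NaCl) = 7 × 2/2 = 7.000 mol
mass = 7.000 × 58.44 = 409.08 g

409.08 g


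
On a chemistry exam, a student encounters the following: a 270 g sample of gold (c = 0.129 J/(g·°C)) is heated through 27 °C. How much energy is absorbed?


q = mcΔT = 270 × 0.129 × 27
= 940.41 J

940.41 J


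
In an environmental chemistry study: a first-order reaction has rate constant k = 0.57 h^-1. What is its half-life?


t½ = ln2/k = 0.693147/(0.57 h^-1)
= 1.216 h

1.216 h


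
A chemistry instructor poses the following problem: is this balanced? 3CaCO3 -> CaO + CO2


Equation: 3CaCO3 -> CaO + CO2
Check atoms: C: 3≠1, Ca: 3≠1, O: 9≠3
Not balanced

No, not balanced


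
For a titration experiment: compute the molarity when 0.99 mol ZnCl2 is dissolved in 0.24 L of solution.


M = n/V = 0.99/0.24 = 4.125 mol/L

4.125 M


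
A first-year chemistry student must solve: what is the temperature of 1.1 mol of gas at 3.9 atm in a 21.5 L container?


PV = nRT  (R = 0.08206 L·atm/(mol·K))
T = PV/(nR) = 3.9×21.5/(1.1×0.08206)
= 83.85/0.090266
= 928.92 K

928.92 K


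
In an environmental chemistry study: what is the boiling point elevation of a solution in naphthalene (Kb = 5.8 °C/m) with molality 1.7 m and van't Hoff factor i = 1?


ΔTb = Kb × m × i
= 5.8 × 1.7 × 1
= 9.86 °C

9.86 °C


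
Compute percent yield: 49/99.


% yield = actual/theoretical × 100
= 49/99 × 100
= 49.49%

49.49%


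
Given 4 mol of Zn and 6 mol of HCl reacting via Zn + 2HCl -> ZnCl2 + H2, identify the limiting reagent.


Mole ratio available / coefficient:
  Zn: 4/1 = 4.000
  HCl: 6/2 = 3.000
Smaller ratio is limiting.

HCl


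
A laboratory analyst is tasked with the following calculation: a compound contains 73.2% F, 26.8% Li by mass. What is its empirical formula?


Assume 100 g sample. Moles of each element:
  F: 73.2/19.0 = 3.853 mol
  Li: 26.8/6.94 = 3.862 mol
Divide by smallest (3.853):
  F: 3.853/3.853 = 1.0
  Li: 3.862/3.853 = 1.0
Empirical formula: LiF

LiF


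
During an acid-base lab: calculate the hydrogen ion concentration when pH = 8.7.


[H+] = 10^(-pH) = 10^(-8.7)
= 2.0×10^-9 M

2.0×10^-9 M


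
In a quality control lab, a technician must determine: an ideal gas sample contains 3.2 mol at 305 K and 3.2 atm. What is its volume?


PV = nRT  (R = 0.08206 L·atm/(mol·K))
V = nRT/P = 3.2×0.08206×305/3.2
= 25.028 L

25.028 L


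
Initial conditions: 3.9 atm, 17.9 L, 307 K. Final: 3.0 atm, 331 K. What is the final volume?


P1V1/T1 = P2V2/T2
V2 = P1V1T2/(T1P2)
= 3.9×17.9×331/(307×3.0)
= 25.089 L

25.089 L


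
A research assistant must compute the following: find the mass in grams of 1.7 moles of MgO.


M(MgO) = 40.31 g/mol
mass = n × M = 1.7 × 40.31 = 68.53 g

68.53 g


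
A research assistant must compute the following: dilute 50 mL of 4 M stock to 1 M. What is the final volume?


C1V1 = C2V2
4 × 50 = 1 × V2
V2 = 200/1 = 200.0 mL

200.0 mL


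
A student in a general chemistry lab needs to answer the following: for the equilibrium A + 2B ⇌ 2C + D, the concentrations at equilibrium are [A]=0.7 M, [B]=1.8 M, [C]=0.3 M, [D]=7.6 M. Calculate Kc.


Kc = [C]^2[D]/([A][B]^2)
= (0.3^2 × 7.6^1)/(0.7^1 × 1.8^2)
= 0.684/2.268
= 0.3016

0.3016


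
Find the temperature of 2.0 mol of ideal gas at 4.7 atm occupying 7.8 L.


PV = nRT  (R = 0.08206 L·atm/(mol·K))
T = PV/(nR) = 4.7×7.8/(2.0×0.08206)
= 36.66/0.164120
= 223.37 K

223.37 K


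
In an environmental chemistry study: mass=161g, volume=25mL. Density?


ρ = mass/volume
= 161/25
= 6.44 g/mL

6.44 g/mL


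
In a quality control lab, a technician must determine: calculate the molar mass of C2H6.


M(C2H6) = 2×12.01 + 6×1.008
= 24.02 + 6.05
= 30.07 g/mol

30.07 g/mol


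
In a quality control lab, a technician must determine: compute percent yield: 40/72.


% yield = actual/theoretical × 100
= 40/72 × 100
= 55.56%

55.56%


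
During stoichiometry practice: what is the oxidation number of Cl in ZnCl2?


halide: -1
Oxidation number: -1

-1


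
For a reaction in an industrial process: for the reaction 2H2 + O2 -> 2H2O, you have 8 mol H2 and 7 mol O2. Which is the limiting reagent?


Mole ratio available / coefficient:
  H2: 8/2 = 4.000
  O2: 7/1 = 7.000
Smaller ratio is limiting.

H2


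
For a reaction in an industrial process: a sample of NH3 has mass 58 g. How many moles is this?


M(NH3) = 17.03 g/mol
n = mass/M = 58/17.03 = 3.4058 mol

3.4058 mol


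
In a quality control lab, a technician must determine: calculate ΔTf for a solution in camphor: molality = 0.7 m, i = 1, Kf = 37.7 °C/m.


ΔTf = Kf × m × i
= 37.7 × 0.7 × 1
= 26.39 °C

26.39 °C


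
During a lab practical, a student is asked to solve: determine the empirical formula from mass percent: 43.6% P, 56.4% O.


Assume 100 g sample. Moles of each element:
  P: 43.6/30.97 = 1.408 mol
  O: 56.4/16.0 = 3.525 mol
Divide by smallest (1.408):
  P: 1.408/1.408 = 1.0
  O: 3.525/1.408 = 2.5
Multiply all ratios by 2 to obtain whole numbers.
Empirical formula: P2O5

P2O5


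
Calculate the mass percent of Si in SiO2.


M(SiO2) = 1×28.09 + 2×16.0 = 60.09 g/mol
Mass of Si = 1 × 28.09 = 28.09 g/mol
% Si = 28.09/60.09 × 100 = 46.75%

46.75%


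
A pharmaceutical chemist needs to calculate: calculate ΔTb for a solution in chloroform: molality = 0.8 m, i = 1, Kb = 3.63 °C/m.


ΔTb = Kb × m × i
= 3.63 × 0.8 × 1
= 2.904 °C

2.904 °C


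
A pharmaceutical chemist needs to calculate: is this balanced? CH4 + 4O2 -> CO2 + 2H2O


Equation: CH4 + 4O2 -> CO2 + 2H2O
Check atoms: C: 1=1, H: 4=4, O: 8≠4
Not balanced

No, not balanced


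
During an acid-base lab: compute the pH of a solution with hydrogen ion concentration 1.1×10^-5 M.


pH = -log10([H+]) = -log10(1.1×10^-5)
= 5 - log10(1.1)
= 5 - 0.04
= 4.96

4.96


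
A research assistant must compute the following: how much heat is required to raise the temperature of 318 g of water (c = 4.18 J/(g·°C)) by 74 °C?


q = mcΔT = 318 × 4.18 × 74
= 98363.76 J

98363.76 J


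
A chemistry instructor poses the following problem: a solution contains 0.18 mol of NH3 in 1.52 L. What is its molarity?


M = n/V = 0.18/1.52 = 0.118 mol/L

0.118 M


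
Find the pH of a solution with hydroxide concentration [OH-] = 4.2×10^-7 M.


pOH = -log10([OH-]) = -log10(4.2×10^-7)
= 7 - log10(4.2) = 6.38
pH = 14 - pOH = 14 - 6.38 = 7.62

7.62


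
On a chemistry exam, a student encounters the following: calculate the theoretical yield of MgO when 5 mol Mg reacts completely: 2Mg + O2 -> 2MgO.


Mole ratio MgO:Mg = 2:2
n(MgO) = 5 × 2/2 = 5.000 mol
mass = 5.000 × 40.31 = 201.55 g

201.55 g


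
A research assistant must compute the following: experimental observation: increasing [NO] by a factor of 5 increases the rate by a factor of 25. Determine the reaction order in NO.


rate ∝ [NO]^n
5^n = 25 → n = 2
Order in NO: 2

2


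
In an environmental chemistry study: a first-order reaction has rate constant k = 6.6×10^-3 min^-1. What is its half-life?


t½ = ln2/k = 0.693147/(6.6×10^-3 min^-1)
= 105.0 min

105.0 min


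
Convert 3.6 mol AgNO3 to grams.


M(AgNO3) = 169.88 g/mol
mass = n × M = 3.6 × 169.88 = 611.57 g

611.57 g


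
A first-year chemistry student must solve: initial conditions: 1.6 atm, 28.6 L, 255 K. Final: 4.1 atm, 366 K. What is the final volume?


P1V1/T1 = P2V2/T2
V2 = P1V1T2/(T1P2)
= 1.6×28.6×366/(255×4.1)
= 16.019 L

16.019 L


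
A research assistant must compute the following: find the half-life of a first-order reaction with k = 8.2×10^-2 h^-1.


t½ = ln2/k = 0.693147/(8.2×10^-2 h^-1)
= 8.453 h

8.453 h


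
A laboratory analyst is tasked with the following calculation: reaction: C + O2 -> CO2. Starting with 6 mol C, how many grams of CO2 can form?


Mole ratio CO2:C = 1:1
n(CO2) = 6 × 1/1 = 6.000 mol
mass = 6.000 × 44.01 = 264.06 g

264.06 g


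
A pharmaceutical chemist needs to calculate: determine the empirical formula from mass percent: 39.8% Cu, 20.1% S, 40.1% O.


Assume 100 g sample. Moles of each element:
  Cu: 39.8/63.55 = 0.626 mol
  S: 20.1/32.07 = 0.627 mol
  O: 40.1/16.0 = 2.506 mol
Divide by smallest (0.626):
  Cu: 0.626/0.626 = 1.0
  S: 0.627/0.626 = 1.0
  O: 2.506/0.626 = 4.0
Empirical formula: CuSO4

CuSO4


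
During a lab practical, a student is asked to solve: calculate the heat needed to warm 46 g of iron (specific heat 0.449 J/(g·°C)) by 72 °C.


q = mcΔT = 46 × 0.449 × 72
= 1487.09 J

1487.09 J


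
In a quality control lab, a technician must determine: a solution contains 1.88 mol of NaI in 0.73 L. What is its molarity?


M = n/V = 1.88/0.73 = 2.575 mol/L

2.575 M


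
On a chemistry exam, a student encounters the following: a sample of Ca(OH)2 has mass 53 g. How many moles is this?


M(Ca(OH)2) = 74.1 g/mol
n = mass/M = 53/74.1 = 0.7152 mol

0.7152 mol


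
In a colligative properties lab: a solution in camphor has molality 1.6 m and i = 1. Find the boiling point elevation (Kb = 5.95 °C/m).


ΔTb = Kb × m × i
= 5.95 × 1.6 × 1
= 9.52 °C

9.52 °C


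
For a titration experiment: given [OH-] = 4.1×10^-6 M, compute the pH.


pOH = -log10([OH-]) = -log10(4.1×10^-6)
= 6 - log10(4.1) = 5.39
pH = 14 - pOH = 14 - 5.39 = 8.61

8.61


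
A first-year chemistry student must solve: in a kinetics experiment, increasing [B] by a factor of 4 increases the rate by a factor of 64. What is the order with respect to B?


rate ∝ [B]^n
4^n = 64 → n = 3
Order in B: 3

3


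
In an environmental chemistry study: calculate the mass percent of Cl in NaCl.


M(NaCl) = 1×22.99 + 1×35.45 = 58.44 g/mol
Mass of Cl = 1 × 35.45 = 35.45 g/mol
% Cl = 35.45/58.44 × 100 = 60.66%

60.66%


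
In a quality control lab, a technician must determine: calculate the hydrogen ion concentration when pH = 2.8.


[H+] = 10^(-pH) = 10^(-2.8)
= 1.58×10^-3 M

1.58×10^-3 M


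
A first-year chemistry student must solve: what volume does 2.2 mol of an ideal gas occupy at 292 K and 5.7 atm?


PV = nRT  (R = 0.08206 L·atm/(mol·K))
V = nRT/P = 2.2×0.08206×292/5.7
= 9.248 L

9.248 L


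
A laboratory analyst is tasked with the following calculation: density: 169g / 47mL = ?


ρ = mass/volume
= 169/47
= 3.596 g/mL

3.596 g/mL


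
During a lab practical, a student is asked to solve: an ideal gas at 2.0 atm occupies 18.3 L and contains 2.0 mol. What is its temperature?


PV = nRT  (R = 0.08206 L·atm/(mol·K))
T = PV/(nR) = 2.0×18.3/(2.0×0.08206)
= 36.60/0.164120
= 223.01 K

223.01 K


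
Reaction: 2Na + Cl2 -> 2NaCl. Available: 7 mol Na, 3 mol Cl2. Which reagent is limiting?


Mole ratio available / coefficient:
  Na: 7/2 = 3.500
  Cl2: 3/1 = 3.000
Smaller ratio is limiting.

Cl2


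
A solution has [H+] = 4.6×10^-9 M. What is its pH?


pH = -log10([H+]) = -log10(4.6×10^-9)
= 9 - log10(4.6)
= 9 - 0.66
= 8.34

8.34


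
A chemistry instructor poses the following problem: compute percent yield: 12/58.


% yield = actual/theoretical × 100
= 12/58 × 100
= 20.69%

20.69%


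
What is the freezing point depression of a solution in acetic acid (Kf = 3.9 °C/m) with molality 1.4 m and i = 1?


ΔTf = Kf × m × i
= 3.9 × 1.4 × 1
= 5.46 °C

5.46 °C


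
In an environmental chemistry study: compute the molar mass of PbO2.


M(PbO2) = 1×207.2 + 2×16.0
= 207.2 + 32.0
= 239.2 g/mol

239.2 g/mol


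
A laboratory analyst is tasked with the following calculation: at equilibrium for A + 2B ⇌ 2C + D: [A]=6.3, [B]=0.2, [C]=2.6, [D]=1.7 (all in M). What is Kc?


Kc = [C]^2[D]/([A][B]^2)
= (2.6^2 × 1.7^1)/(6.3^1 × 0.2^2)
= 11.492/0.252
= 45.60

45.60


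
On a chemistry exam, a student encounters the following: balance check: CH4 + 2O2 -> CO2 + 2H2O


Equation: CH4 + 2O2 -> CO2 + 2H2O
Check atoms: C: 1=1, H: 4=4, O: 4=4
Balanced

Yes, balanced


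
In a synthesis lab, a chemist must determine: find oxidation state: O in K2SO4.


O is usually -2
Oxidation number: -2

-2


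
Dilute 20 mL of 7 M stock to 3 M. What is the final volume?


C1V1 = C2V2
7 × 20 = 3 × V2
V2 = 140/3 = 46.67 mL

46.67 mL


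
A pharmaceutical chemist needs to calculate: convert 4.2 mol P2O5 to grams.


M(P2O5) = 141.94 g/mol
mass = n × M = 4.2 × 141.94 = 596.15 g

596.15 g


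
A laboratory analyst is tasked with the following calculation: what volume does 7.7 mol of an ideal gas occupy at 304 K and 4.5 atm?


PV = nRT  (R = 0.08206 L·atm/(mol·K))
V = nRT/P = 7.7×0.08206×304/4.5
= 42.686 L

42.686 L


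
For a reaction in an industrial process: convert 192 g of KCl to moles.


M(KCl) = 74.55 g/mol
n = mass/M = 192/74.55 = 2.5755 mol

2.5755 mol


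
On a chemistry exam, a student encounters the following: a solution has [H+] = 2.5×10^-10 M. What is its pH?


pH = -log10([H+]) = -log10(2.5×10^-10)
= 10 - log10(2.5)
= 10 - 0.4
= 9.6

9.6


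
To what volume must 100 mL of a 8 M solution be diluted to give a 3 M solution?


C1V1 = C2V2
8 × 100 = 3 × V2
V2 = 800/3 = 266.67 mL

266.67 mL


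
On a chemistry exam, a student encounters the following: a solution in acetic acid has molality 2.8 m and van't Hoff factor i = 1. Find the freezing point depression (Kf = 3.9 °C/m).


ΔTf = Kf × m × i
= 3.9 × 2.8 × 1
= 10.92 °C

10.92 °C


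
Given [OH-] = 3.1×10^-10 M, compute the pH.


pOH = -log10([OH-]) = -log10(3.1×10^-10)
= 10 - log10(3.1) = 9.51
pH = 14 - pOH = 14 - 9.51 = 4.49

4.49


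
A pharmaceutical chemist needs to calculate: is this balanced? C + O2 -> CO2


Equation: C + O2 -> CO2
Check atoms: C: 1=1, O: 2=2
Balanced

Yes, balanced


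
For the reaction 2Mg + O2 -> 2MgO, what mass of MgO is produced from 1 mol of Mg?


Mole ratio MgO:Mg = 2:2
n(MgO) = 1 × 2/2 = 1.000 mol
mass = 1.000 × 40.31 = 40.31 g

40.31 g


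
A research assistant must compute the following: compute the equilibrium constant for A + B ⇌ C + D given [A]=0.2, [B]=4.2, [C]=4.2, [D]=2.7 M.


Kc = [C][D]/([A][B])
= (4.2^1 × 2.7^1)/(0.2^1 × 4.2^1)
= 11.34/0.84
= 13.50

13.50


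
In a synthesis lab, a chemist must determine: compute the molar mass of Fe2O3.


M(Fe2O3) = 2×55.85 + 3×16.0
= 111.7 + 48.0
= 159.7 g/mol

159.7 g/mol


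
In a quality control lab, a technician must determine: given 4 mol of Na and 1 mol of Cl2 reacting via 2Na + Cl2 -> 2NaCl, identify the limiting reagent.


Mole ratio available / coefficient:
  Na: 4/2 = 2.000
  Cl2: 1/1 = 1.000
Smaller ratio is limiting.

Cl2


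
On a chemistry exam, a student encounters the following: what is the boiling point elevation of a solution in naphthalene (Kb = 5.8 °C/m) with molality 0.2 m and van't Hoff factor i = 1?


ΔTb = Kb × m × i
= 5.8 × 0.2 × 1
= 1.16 °C

1.16 °C


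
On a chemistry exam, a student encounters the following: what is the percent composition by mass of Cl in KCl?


M(KCl) = 1×39.1 + 1×35.45 = 74.55 g/mol
Mass of Cl = 1 × 35.45 = 35.45 g/mol
% Cl = 35.45/74.55 × 100 = 47.55%

47.55%


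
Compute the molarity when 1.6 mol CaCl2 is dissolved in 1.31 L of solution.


M = n/V = 1.6/1.31 = 1.221 mol/L

1.221 M


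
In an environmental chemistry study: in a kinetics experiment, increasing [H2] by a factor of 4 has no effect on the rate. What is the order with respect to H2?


rate ∝ [H2]^n
rate ∝ [H2]^0
Order in H2: 0

0


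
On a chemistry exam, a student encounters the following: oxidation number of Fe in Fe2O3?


2x + 3(-2) = 0, so x = +3
Oxidation number: +3

+3


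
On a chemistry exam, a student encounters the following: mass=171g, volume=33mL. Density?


ρ = mass/volume
= 171/33
= 5.182 g/mL

5.182 g/mL


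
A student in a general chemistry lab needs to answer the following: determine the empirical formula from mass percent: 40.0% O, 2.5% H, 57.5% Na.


Assume 100 g sample. Moles of each element:
  O: 40.0/16.0 = 2.5 mol
  H: 2.5/1.008 = 2.48 mol
  Na: 57.5/22.99 = 2.501 mol
Divide by smallest (2.48):
  O: 2.5/2.48 = 1.01
  H: 2.48/2.48 = 1.0
  Na: 2.501/2.48 = 1.01
Empirical formula: NaOH

NaOH


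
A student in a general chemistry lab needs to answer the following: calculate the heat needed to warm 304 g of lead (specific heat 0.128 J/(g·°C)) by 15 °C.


q = mcΔT = 304 × 0.128 × 15
= 583.68 J

583.68 J


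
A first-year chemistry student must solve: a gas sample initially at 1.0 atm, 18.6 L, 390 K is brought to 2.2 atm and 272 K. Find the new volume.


P1V1/T1 = P2V2/T2
V2 = P1V1T2/(T1P2)
= 1.0×18.6×272/(390×2.2)
= 5.897 L

5.897 L


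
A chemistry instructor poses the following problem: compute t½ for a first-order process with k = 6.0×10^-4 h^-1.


t½ = ln2/k = 0.693147/(6.0×10^-4 h^-1)
= 1155 h

1155 h


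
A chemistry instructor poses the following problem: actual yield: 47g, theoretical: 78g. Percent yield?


% yield = actual/theoretical × 100
= 47/78 × 100
= 60.26%

60.26%


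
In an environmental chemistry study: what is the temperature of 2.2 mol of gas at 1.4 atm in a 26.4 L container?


PV = nRT  (R = 0.08206 L·atm/(mol·K))
T = PV/(nR) = 1.4×26.4/(2.2×0.08206)
= 36.96/0.180532
= 204.73 K

204.73 K


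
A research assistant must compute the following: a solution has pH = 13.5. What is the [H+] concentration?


[H+] = 10^(-pH) = 10^(-13.5)
= 3.16×10^-14 M

3.16×10^-14 M


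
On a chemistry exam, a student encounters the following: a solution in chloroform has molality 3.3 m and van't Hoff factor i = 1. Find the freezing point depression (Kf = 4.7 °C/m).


ΔTf = Kf × m × i
= 4.7 × 3.3 × 1
= 15.51 °C

15.51 °C


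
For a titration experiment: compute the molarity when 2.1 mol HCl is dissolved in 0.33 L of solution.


M = n/V = 2.1/0.33 = 6.364 mol/L

6.364 M


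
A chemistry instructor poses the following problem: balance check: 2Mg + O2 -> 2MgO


Equation: 2Mg + O2 -> 2MgO
Check atoms: Mg: 2=2, O: 2=2
Balanced

Yes, balanced


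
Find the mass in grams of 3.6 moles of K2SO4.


M(K2SO4) = 174.27 g/mol
mass = n × M = 3.6 × 174.27 = 627.37 g

627.37 g


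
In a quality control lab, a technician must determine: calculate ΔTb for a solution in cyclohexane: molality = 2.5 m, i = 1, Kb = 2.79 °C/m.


ΔTb = Kb × m × i
= 2.79 × 2.5 × 1
= 6.975 °C

6.975 °C


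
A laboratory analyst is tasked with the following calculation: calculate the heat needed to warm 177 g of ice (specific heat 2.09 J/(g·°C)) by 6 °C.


q = mcΔT = 177 × 2.09 × 6
= 2219.58 J

2219.58 J


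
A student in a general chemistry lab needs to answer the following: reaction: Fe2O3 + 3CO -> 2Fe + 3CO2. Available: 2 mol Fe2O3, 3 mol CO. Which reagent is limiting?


Mole ratio available / coefficient:
  Fe2O3: 2/1 = 2.000
  CO: 3/3 = 1.000
Smaller ratio is limiting.

CO


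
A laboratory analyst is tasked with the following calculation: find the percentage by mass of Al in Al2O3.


M(Al2O3) = 2×26.98 + 3×16.0 = 101.96 g/mol
Mass of Al = 2 × 26.98 = 53.96 g/mol
% Al = 53.96/101.96 × 100 = 52.92%

52.92%


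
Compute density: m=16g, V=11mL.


ρ = mass/volume
= 16/11
= 1.455 g/mL

1.455 g/mL


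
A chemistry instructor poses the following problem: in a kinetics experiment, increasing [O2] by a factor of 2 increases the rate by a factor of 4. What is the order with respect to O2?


rate ∝ [O2]^n
2^n = 4 → n = 2
Order in O2: 2

2


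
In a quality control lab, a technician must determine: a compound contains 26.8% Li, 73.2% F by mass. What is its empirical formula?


Assume 100 g sample. Moles of each element:
  Li: 26.8/6.94 = 3.862 mol
  F: 73.2/19.0 = 3.853 mol
Divide by smallest (3.853):
  Li: 3.862/3.853 = 1.0
  F: 3.853/3.853 = 1.0
Empirical formula: LiF

LiF


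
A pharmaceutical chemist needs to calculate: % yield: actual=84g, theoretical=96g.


% yield = actual/theoretical × 100
= 84/96 × 100
= 87.5%

87.5%


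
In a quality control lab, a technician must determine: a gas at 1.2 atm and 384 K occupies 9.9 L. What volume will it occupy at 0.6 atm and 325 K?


P1V1/T1 = P2V2/T2
V2 = P1V1T2/(T1P2)
= 1.2×9.9×325/(384×0.6)
= 16.758 L

16.758 L


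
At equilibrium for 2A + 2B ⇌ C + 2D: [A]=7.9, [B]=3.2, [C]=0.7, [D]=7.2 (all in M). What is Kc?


Kc = [C][D]^2/([A]^2[B]^2)
= (0.7^1 × 7.2^2)/(7.9^2 × 3.2^2)
= 36.288/639.0784
= 0.05678

0.05678


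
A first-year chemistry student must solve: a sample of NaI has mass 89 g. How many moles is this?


M(NaI) = 149.89 g/mol
n = mass/M = 89/149.89 = 0.5938 mol

0.5938 mol


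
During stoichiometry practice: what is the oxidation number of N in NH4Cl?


x + 4(+1) + (-1) = 0, so x = -3
Oxidation number: -3

-3


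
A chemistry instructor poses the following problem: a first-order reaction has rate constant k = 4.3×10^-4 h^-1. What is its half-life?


t½ = ln2/k = 0.693147/(4.3×10^-4 h^-1)
= 1612 h

1612 h


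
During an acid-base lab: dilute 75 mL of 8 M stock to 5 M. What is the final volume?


C1V1 = C2V2
8 × 75 = 5 × V2
V2 = 600/5 = 120.0 mL

120.0 mL


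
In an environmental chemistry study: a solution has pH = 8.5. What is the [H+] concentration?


[H+] = 10^(-pH) = 10^(-8.5)
= 3.16×10^-9 M

3.16×10^-9 M


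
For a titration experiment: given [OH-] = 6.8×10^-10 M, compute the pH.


pOH = -log10([OH-]) = -log10(6.8×10^-10)
= 10 - log10(6.8) = 9.17
pH = 14 - pOH = 14 - 9.17 = 4.83

4.83


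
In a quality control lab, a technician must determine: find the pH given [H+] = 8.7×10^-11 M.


pH = -log10([H+]) = -log10(8.7×10^-11)
= 11 - log10(8.7)
= 11 - 0.94
= 10.06

10.06


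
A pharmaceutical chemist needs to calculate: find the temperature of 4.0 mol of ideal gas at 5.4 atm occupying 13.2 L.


PV = nRT  (R = 0.08206 L·atm/(mol·K))
T = PV/(nR) = 5.4×13.2/(4.0×0.08206)
= 71.28/0.328240
= 217.16 K

217.16 K


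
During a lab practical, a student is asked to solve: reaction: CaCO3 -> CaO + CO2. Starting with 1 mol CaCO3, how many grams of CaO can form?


Mole ratio CaO:CaCO3 = 1:1
n(CaO) = 1 × 1/1 = 1.000 mol
mass = 1.000 × 56.08 = 56.08 g

56.08 g


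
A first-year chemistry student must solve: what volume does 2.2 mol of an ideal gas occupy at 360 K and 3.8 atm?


PV = nRT  (R = 0.08206 L·atm/(mol·K))
V = nRT/P = 2.2×0.08206×360/3.8
= 17.103 L

17.103 L


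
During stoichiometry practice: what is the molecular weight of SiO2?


M(SiO2) = 1×28.09 + 2×16.0
= 28.09 + 32.0
= 60.09 g/mol

60.09 g/mol


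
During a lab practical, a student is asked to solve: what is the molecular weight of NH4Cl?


M(NH4Cl) = 1×14.01 + 4×1.008 + 1×35.45
= 14.01 + 4.03 + 35.45
= 53.49 g/mol

53.49 g/mol


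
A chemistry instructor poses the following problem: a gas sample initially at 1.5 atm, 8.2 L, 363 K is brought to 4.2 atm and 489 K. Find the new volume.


P1V1/T1 = P2V2/T2
V2 = P1V1T2/(T1P2)
= 1.5×8.2×489/(363×4.2)
= 3.945 L

3.945 L


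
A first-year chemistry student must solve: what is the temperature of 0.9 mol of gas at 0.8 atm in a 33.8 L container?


PV = nRT  (R = 0.08206 L·atm/(mol·K))
T = PV/(nR) = 0.8×33.8/(0.9×0.08206)
= 27.04/0.073854
= 366.13 K

366.13 K


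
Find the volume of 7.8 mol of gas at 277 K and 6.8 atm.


PV = nRT  (R = 0.08206 L·atm/(mol·K))
V = nRT/P = 7.8×0.08206×277/6.8
= 26.073 L

26.073 L


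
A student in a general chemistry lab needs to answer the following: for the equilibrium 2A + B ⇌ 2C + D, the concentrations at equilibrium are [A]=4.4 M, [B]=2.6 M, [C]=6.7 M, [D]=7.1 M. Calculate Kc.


Kc = [C]^2[D]/([A]^2[B])
= (6.7^2 × 7.1^1)/(4.4^2 × 2.6^1)
= 318.719/50.336
= 6.332

6.332


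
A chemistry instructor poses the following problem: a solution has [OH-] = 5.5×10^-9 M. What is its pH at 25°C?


pOH = -log10([OH-]) = -log10(5.5×10^-9)
= 9 - log10(5.5) = 8.26
pH = 14 - pOH = 14 - 8.26 = 5.74

5.74


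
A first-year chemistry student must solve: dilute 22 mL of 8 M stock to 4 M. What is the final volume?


C1V1 = C2V2
8 × 22 = 4 × V2
V2 = 176/4 = 44.0 mL

44.0 mL


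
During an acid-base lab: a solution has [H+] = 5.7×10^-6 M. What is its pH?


pH = -log10([H+]) = -log10(5.7×10^-6)
= 6 - log10(5.7)
= 6 - 0.76
= 5.24

5.24


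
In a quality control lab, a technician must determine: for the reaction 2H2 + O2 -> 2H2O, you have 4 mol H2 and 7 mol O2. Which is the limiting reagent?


Mole ratio available / coefficient:
  H2: 4/2 = 2.000
  O2: 7/1 = 7.000
Smaller ratio is limiting.

H2


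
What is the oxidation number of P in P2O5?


2x + 5(-2) = 0, so x = +5
Oxidation number: +5

+5


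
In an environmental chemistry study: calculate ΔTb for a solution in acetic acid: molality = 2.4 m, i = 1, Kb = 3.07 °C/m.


ΔTb = Kb × m × i
= 3.07 × 2.4 × 1
= 7.368 °C

7.368 °C


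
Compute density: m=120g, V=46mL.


ρ = mass/volume
= 120/46
= 2.609 g/mL

2.609 g/mL


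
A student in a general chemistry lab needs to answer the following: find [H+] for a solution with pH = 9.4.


[H+] = 10^(-pH) = 10^(-9.4)
= 3.98×10^-10 M

3.98×10^-10 M


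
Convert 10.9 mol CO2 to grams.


M(CO2) = 44.01 g/mol
mass = n × M = 10.9 × 44.01 = 479.71 g

479.71 g


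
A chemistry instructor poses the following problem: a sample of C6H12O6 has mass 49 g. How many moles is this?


M(C6H12O6) = 180.16 g/mol
n = mass/M = 49/180.16 = 0.272 mol

0.272 mol


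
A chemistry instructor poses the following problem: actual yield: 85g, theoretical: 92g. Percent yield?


% yield = actual/theoretical × 100
= 85/92 × 100
= 92.39%

92.39%


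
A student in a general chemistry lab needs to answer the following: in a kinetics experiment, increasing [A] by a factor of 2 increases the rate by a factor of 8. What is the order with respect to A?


rate ∝ [A]^n
2^n = 8 → n = 3
Order in A: 3

3


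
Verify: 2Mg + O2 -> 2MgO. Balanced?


Equation: 2Mg + O2 -> 2MgO
Check atoms: Mg: 2=2, O: 2=2
Balanced

Yes, balanced


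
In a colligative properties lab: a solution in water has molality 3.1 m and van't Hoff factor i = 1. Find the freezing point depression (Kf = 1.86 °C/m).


ΔTf = Kf × m × i
= 1.86 × 3.1 × 1
= 5.766 °C

5.766 °C


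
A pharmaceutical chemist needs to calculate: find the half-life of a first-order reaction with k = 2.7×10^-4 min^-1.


t½ = ln2/k = 0.693147/(2.7×10^-4 min^-1)
= 2567 min

2567 min


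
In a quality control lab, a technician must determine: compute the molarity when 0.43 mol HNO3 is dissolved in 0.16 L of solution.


M = n/V = 0.43/0.16 = 2.688 mol/L

2.688 M


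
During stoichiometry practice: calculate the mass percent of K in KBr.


M(KBr) = 1×39.1 + 1×79.9 = 119.00 g/mol
Mass of K = 1 × 39.1 = 39.10 g/mol
% K = 39.10/119.00 × 100 = 32.86%

32.86%


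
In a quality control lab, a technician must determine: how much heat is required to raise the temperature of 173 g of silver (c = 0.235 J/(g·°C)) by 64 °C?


q = mcΔT = 173 × 0.235 × 64
= 2601.92 J

2601.92 J


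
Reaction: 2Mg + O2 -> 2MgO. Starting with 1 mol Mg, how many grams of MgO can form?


Mole ratio MgO:Mg = 2:2
n(MgO) = 1 × 2/2 = 1.000 mol
mass = 1.000 × 40.31 = 40.31 g

40.31 g


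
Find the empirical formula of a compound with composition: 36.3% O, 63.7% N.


Assume 100 g sample. Moles of each element:
  O: 36.3/16.0 = 2.269 mol
  N: 63.7/14.01 = 4.547 mol
Divide by smallest (2.269):
  O: 2.269/2.269 = 1.0
  N: 4.547/2.269 = 2.0
Empirical formula: N2O

N2O


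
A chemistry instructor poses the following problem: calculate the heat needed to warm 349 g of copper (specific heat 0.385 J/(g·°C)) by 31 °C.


q = mcΔT = 349 × 0.385 × 31
= 4165.32 J

4165.32 J


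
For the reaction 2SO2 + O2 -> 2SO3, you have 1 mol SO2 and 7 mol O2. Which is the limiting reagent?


Mole ratio available / coefficient:
  SO2: 1/2 = 0.500
  O2: 7/1 = 7.000
Smaller ratio is limiting.

SO2


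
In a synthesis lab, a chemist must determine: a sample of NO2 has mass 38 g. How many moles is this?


M(NO2) = 46.01 g/mol
n = mass/M = 38/46.01 = 0.8259 mol

0.8259 mol


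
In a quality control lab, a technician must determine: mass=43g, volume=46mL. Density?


ρ = mass/volume
= 43/46
= 0.935 g/mL

0.935 g/mL


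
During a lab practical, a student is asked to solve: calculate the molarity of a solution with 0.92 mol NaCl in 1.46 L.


M = n/V = 0.92/1.46 = 0.630 mol/L

0.630 M


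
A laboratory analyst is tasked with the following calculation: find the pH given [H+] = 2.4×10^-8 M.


pH = -log10([H+]) = -log10(2.4×10^-8)
= 8 - log10(2.4)
= 8 - 0.38
= 7.62

7.62


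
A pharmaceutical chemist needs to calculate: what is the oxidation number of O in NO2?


O is usually -2
Oxidation number: -2

-2


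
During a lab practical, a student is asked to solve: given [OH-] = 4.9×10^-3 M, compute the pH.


pOH = -log10([OH-]) = -log10(4.9×10^-3)
= 3 - log10(4.9) = 2.31
pH = 14 - pOH = 14 - 2.31 = 11.69

11.69


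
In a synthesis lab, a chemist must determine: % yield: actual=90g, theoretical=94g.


% yield = actual/theoretical × 100
= 90/94 × 100
= 95.74%

95.74%


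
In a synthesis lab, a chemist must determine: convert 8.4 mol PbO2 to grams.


M(PbO2) = 239.2 g/mol
mass = n × M = 8.4 × 239.2 = 2009.28 g

2009.28 g


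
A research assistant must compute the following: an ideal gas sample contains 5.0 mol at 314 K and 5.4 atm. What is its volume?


PV = nRT  (R = 0.08206 L·atm/(mol·K))
V = nRT/P = 5.0×0.08206×314/5.4
= 23.858 L

23.858 L


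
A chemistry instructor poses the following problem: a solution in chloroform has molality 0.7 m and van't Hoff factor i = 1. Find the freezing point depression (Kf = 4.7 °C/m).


ΔTf = Kf × m × i
= 4.7 × 0.7 × 1
= 3.29 °C

3.29 °C


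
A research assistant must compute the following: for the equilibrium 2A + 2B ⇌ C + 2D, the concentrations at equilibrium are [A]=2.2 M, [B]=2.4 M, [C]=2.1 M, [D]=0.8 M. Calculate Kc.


Kc = [C][D]^2/([A]^2[B]^2)
= (2.1^1 × 0.8^2)/(2.2^2 × 2.4^2)
= 1.344/27.8784
= 0.04821

0.04821


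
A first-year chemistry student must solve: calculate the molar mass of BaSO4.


M(BaSO4) = 1×137.33 + 1×32.07 + 4×16.0
= 137.33 + 32.07 + 64.0
= 233.4 g/mol

233.4 g/mol


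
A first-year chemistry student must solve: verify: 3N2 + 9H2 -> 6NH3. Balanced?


Equation: 3N2 + 9H2 -> 6NH3
Check atoms: H: 18=18, N: 6=6
Balanced

Yes, balanced


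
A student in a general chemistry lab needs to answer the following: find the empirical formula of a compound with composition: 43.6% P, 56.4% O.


Assume 100 g sample. Moles of each element:
  P: 43.6/30.97 = 1.408 mol
  O: 56.4/16.0 = 3.525 mol
Divide by smallest (1.408):
  P: 1.408/1.408 = 1.0
  O: 3.525/1.408 = 2.5
Multiply all ratios by 2 to obtain whole numbers.
Empirical formula: P2O5

P2O5


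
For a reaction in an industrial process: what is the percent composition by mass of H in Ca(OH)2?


M(Ca(OH)2) = 1×40.08 + 2×16.0 + 2×1.008 = 74.096 g/mol
Mass of H = 2 × 1.008 = 2.016 g/mol
% H = 2.016/74.096 × 100 = 2.72%

2.72%


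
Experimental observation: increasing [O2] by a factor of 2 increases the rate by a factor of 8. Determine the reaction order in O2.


rate ∝ [O2]^n
2^n = 8 → n = 3
Order in O2: 3

3


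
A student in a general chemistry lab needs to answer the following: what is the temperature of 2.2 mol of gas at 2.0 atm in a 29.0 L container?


PV = nRT  (R = 0.08206 L·atm/(mol·K))
T = PV/(nR) = 2.0×29.0/(2.2×0.08206)
= 58.00/0.180532
= 321.27 K

321.27 K


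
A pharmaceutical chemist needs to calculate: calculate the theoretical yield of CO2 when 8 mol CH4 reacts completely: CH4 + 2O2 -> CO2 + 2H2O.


Mole ratio CO2:CH4 = 1:1
n(CO2) = 8 × 1/1 = 8.000 mol
mass = 8.000 × 44.01 = 352.08 g

352.08 g


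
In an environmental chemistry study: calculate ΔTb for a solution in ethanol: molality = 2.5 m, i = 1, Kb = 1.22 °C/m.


ΔTb = Kb × m × i
= 1.22 × 2.5 × 1
= 3.05 °C

3.05 °C


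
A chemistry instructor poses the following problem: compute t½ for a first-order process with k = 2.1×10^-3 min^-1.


t½ = ln2/k = 0.693147/(2.1×10^-3 min^-1)
= 330.1 min

330.1 min


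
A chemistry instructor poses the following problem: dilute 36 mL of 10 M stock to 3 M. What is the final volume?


C1V1 = C2V2
10 × 36 = 3 × V2
V2 = 360/3 = 120.0 mL

120.0 mL


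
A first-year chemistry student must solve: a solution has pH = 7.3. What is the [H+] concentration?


[H+] = 10^(-pH) = 10^(-7.3)
= 5.01×10^-8 M

5.01×10^-8 M


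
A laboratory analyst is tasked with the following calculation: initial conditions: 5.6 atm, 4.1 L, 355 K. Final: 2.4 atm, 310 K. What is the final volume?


P1V1/T1 = P2V2/T2
V2 = P1V1T2/(T1P2)
= 5.6×4.1×310/(355×2.4)
= 8.354 L

8.354 L


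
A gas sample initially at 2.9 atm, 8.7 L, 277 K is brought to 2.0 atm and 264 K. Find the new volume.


P1V1/T1 = P2V2/T2
V2 = P1V1T2/(T1P2)
= 2.9×8.7×264/(277×2.0)
= 12.023 L

12.023 L


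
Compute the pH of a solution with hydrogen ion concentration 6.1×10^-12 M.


pH = -log10([H+]) = -log10(6.1×10^-12)
= 12 - log10(6.1)
= 12 - 0.79
= 11.21

11.21


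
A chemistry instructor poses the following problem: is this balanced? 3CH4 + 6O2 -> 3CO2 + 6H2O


Equation: 3CH4 + 6O2 -> 3CO2 + 6H2O
Check atoms: C: 3=3, H: 12=12, O: 12=12
Balanced

Yes, balanced


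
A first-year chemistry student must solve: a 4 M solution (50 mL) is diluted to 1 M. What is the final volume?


C1V1 = C2V2
4 × 50 = 1 × V2
V2 = 200/1 = 200.0 mL

200.0 mL


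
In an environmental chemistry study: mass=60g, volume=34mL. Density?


ρ = mass/volume
= 60/34
= 1.765 g/mL

1.765 g/mL


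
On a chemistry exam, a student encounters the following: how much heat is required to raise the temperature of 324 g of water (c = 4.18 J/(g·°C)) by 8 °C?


q = mcΔT = 324 × 4.18 × 8
= 10834.56 J

10834.56 J


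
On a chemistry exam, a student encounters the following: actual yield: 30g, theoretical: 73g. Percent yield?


% yield = actual/theoretical × 100
= 30/73 × 100
= 41.1%

41.1%


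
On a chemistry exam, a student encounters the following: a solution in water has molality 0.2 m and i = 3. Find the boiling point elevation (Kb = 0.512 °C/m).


ΔTb = Kb × m × i
= 0.512 × 0.2 × 3
= 0.3072 °C

0.3072 °C


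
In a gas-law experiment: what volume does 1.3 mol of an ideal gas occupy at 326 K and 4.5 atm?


PV = nRT  (R = 0.08206 L·atm/(mol·K))
V = nRT/P = 1.3×0.08206×326/4.5
= 7.728 L

7.728 L


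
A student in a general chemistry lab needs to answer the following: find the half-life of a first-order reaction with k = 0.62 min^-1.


t½ = ln2/k = 0.693147/(0.62 min^-1)
= 1.118 min

1.118 min


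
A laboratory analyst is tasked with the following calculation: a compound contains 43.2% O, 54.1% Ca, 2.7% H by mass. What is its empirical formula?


Assume 100 g sample. Moles of each element:
  O: 43.2/16.0 = 2.7 mol
  Ca: 54.1/40.08 = 1.35 mol
  H: 2.7/1.008 = 2.679 mol
Divide by smallest (1.35):
  O: 2.7/1.35 = 2.0
  Ca: 1.35/1.35 = 1.0
  H: 2.679/1.35 = 1.98
Empirical formula: CaO2H2

CaO2H2


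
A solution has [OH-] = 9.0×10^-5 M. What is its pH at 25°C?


pOH = -log10([OH-]) = -log10(9.0×10^-5)
= 5 - log10(9.0) = 4.05
pH = 14 - pOH = 14 - 4.05 = 9.95

9.95


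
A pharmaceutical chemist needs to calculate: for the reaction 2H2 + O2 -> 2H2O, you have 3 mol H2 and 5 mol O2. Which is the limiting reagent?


Mole ratio available / coefficient:
  H2: 3/2 = 1.500
  O2: 5/1 = 5.000
Smaller ratio is limiting.

H2


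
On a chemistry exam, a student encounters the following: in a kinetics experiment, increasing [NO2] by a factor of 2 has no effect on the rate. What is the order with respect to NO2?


rate ∝ [NO2]^n
rate ∝ [NO2]^0
Order in NO2: 0

0
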